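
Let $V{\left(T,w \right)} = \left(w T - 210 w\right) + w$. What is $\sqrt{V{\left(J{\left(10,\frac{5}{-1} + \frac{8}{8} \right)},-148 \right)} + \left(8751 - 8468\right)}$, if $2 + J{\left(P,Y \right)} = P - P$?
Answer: $\sqrt{31511} \approx 177.51$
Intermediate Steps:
$J{\left(P,Y \right)} = -2$ ($J{\left(P,Y \right)} = -2 + \left(P - P\right) = -2 + 0 = -2$)
$V{\left(T,w \right)} = - 209 w + T w$ ($V{\left(T,w \right)} = \left(T w - 210 w\right) + w = \left(- 210 w + T w\right) + w = - 209 w + T w$)
$\sqrt{V{\left(J{\left(10,\frac{5}{-1} + \frac{8}{8} \right)},-148 \right)} + \left(8751 - 8468\right)} = \sqrt{- 148 \left(-209 - 2\right) + \left(8751 - 8468\right)} = \sqrt{\left(-148\right) \left(-211\right) + \left(8751 - 8468\right)} = \sqrt{31228 + 283} = \sqrt{31511}$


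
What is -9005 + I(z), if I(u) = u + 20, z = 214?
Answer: -8771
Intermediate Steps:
I(u) = 20 + u
-9005 + I(z) = -9005 + (20 + 214) = -9005 + 234 = -8771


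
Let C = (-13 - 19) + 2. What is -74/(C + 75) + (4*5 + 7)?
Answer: 1141/45 ≈ 25.356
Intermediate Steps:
C = -30 (C = -32 + 2 = -30)
-74/(C + 75) + (4*5 + 7) = -74/(-30 + 75) + (4*5 + 7) = -74/45 + (20 + 7) = (1/45)*(-74) + 27 = -74/45 + 27 = 1141/45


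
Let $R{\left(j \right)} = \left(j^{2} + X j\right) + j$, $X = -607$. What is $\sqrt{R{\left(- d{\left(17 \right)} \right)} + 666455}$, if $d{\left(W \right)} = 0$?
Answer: $\sqrt{666455} \approx 816.37$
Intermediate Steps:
$R{\left(j \right)} = j^{2} - 606 j$ ($R{\left(j \right)} = \left(j^{2} - 607 j\right) + j = j^{2} - 606 j$)
$\sqrt{R{\left(- d{\left(17 \right)} \right)} + 666455} = \sqrt{\left(-1\right) 0 \left(-606 - 0\right) + 666455} = \sqrt{0 \left(-606 + 0\right) + 666455} = \sqrt{0 \left(-606\right) + 666455} = \sqrt{0 + 666455} = \sqrt{666455}$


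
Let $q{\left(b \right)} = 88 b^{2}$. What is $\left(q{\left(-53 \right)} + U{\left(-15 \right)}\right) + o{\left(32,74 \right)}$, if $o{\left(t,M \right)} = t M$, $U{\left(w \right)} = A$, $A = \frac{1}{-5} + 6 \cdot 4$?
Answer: $\frac{1247919}{5} \approx 2.4958 \cdot 10^{5}$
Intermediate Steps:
$A = \frac{119}{5}$ ($A = - \frac{1}{5} + 24 = \frac{119}{5} \approx 23.8$)
$U{\left(w \right)} = \frac{119}{5}$
$o{\left(t,M \right)} = M t$
$\left(q{\left(-53 \right)} + U{\left(-15 \right)}\right) + o{\left(32,74 \right)} = \left(88 \left(-53\right)^{2} + \frac{119}{5}\right) + 74 \cdot 32 = \left(88 \cdot 2809 + \frac{119}{5}\right) + 2368 = \left(247192 + \frac{119}{5}\right) + 2368 = \frac{1236079}{5} + 2368 = \frac{1247919}{5}$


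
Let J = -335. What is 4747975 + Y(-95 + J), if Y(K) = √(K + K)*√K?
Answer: 4747975 - 430*√2 ≈ 4.7474e+6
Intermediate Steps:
Y(K) = K*√2 (Y(K) = √(2*K)*√K = (√2*√K)*√K = K*√2)
4747975 + Y(-95 + J) = 4747975 + (-95 - 335)*√2 = 4747975 - 430*√2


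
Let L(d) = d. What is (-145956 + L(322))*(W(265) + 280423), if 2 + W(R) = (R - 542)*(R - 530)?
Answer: -51529095684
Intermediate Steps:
W(R) = -2 + (-542 + R)*(-530 + R) (W(R) = -2 + (R - 542)*(R - 530) = -2 + (-542 + R)*(-530 + R))
(-145956 + L(322))*(W(265) + 280423) = (-145956 + 322)*((287258 + 265² - 1072*265) + 280423) = -145634*((287258 + 70225 - 284080) + 280423) = -145634*(73403 + 280423) = -145634*353826 = -51529095684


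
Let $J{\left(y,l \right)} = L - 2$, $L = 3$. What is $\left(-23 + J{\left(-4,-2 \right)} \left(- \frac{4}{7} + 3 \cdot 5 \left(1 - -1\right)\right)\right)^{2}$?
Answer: $\frac{2025}{49} \approx 41.327$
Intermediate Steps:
$J{\left(y,l \right)} = 1$ ($J{\left(y,l \right)} = 3 - 2 = 1$)
$\left(-23 + J{\left(-4,-2 \right)} \left(- \frac{4}{7} + 3 \cdot 5 \left(1 - -1\right)\right)\right)^{2} = \left(-23 + 1 \left(- \frac{4}{7} + 3 \cdot 5 \left(1 - -1\right)\right)\right)^{2} = \left(-23 + 1 \left(\left(-4\right) \frac{1}{7} + 15 \left(1 + 1\right)\right)\right)^{2} = \left(-23 + 1 \left(- \frac{4}{7} + 15 \cdot 2\right)\right)^{2} = \left(-23 + 1 \left(- \frac{4}{7} + 30\right)\right)^{2} = \left(-23 + 1 \cdot \frac{206}{7}\right)^{2} = \left(-23 + \frac{206}{7}\right)^{2} = \left(\frac{45}{7}\right)^{2} = \frac{2025}{49}$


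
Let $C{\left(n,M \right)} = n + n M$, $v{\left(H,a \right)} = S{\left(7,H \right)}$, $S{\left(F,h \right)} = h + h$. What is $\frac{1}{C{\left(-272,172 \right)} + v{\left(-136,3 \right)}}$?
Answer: $- \frac{1}{47328} \approx -2.1129 \cdot 10^{-5}$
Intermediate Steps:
$S{\left(F,h \right)} = 2 h$
$v{\left(H,a \right)} = 2 H$
$C{\left(n,M \right)} = n + M n$
$\frac{1}{C{\left(-272,172 \right)} + v{\left(-136,3 \right)}} = \frac{1}{- 272 \left(1 + 172\right) + 2 \left(-136\right)} = \frac{1}{\left(-272\right) 173 - 272} = \frac{1}{-47056 - 272} = \frac{1}{-47328} = - \frac{1}{47328}$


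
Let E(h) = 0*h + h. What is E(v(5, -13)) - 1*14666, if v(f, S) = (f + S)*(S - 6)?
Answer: -14514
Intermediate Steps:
v(f, S) = (-6 + S)*(S + f) (v(f, S) = (S + f)*(-6 + S) = (-6 + S)*(S + f))
E(h) = h (E(h) = 0 + h = h)
E(v(5, -13)) - 1*14666 = ((-13)² - 6*(-13) - 6*5 - 13*5) - 1*14666 = (169 + 78 - 30 - 65) - 14666 = 152 - 14666 = -14514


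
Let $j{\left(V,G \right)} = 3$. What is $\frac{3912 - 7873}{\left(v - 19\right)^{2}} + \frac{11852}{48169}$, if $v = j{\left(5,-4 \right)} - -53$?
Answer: $- \frac{174572021}{65943361} \approx -2.6473$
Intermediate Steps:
$v = 56$ ($v = 3 - -53 = 3 + 53 = 56$)
$\frac{3912 - 7873}{\left(v - 19\right)^{2}} + \frac{11852}{48169} = \frac{3912 - 7873}{\left(56 - 19\right)^{2}} + \frac{11852}{48169} = - \frac{3961}{37^{2}} + 11852 \cdot \frac{1}{48169} = - \frac{3961}{1369} + \frac{11852}{48169} = - \frac{174572021}{65943361}$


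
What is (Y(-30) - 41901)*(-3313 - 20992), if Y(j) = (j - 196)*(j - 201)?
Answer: -250463025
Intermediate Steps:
Y(j) = (-201 + j)*(-196 + j) (Y(j) = (-196 + j)*(-201 + j) = (-201 + j)*(-196 + j))
(Y(-30) - 41901)*(-3313 - 20992) = ((39396 + (-30)**2 - 397*(-30)) - 41901)*(-3313 - 20992) = ((39396 + 900 + 11910) - 41901)*(-24305) = (52206 - 41901)*(-24305) = 10305*(-24305) = -250463025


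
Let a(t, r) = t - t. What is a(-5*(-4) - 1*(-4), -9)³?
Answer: 0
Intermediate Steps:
a(t, r) = 0
a(-5*(-4) - 1*(-4), -9)³ = 0³ = 0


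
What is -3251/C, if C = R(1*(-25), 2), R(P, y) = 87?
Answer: -3251/87 ≈ -37.368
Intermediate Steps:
C = 87
-3251/C = -3251/87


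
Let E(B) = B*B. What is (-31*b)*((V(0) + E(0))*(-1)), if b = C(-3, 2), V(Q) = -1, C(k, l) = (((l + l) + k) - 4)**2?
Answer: -279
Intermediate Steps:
E(B) = B**2
C(k, l) = (-4 + k + 2*l)**2 (C(k, l) = ((2*l + k) - 4)**2 = ((k + 2*l) - 4)**2 = (-4 + k + 2*l)**2)
b = 9 (b = (-4 - 3 + 2*2)**2 = (-4 - 3 + 4)**2 = (-3)**2 = 9)
(-31*b)*((V(0) + E(0))*(-1)) = (-31*9)*((-1 + 0**2)*(-1)) = -279*(-1 + 0)*(-1) = -(-279)*(-1) = -279*1 = -279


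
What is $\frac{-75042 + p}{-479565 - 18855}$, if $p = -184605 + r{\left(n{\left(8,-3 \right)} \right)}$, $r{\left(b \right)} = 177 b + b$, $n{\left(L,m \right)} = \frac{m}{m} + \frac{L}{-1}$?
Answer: $\frac{260893}{498420} \approx 0.52344$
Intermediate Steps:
$n{\left(L,m \right)} = 1 - L$ ($n{\left(L,m \right)} = 1 + L \left(-1\right) = 1 - L$)
$r{\left(b \right)} = 178 b$
$p = -185851$ ($p = -184605 + 178 \left(1 - 8\right) = -184605 + 178 \left(-7\right) = -184605 - 1246 = -185851$)
$\frac{-75042 + p}{-479565 - 18855} = \frac{-75042 - 185851}{-479565 - 18855} = - \frac{260893}{-498420} = \left(-260893\right) \left(- \frac{1}{498420}\right) = \frac{260893}{498420}$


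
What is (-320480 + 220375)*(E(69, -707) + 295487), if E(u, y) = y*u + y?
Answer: -24625529685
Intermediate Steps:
E(u, y) = y + u*y (E(u, y) = u*y + y = y + u*y)
(-320480 + 220375)*(E(69, -707) + 295487) = (-320480 + 220375)*(-707*(1 + 69) + 295487) = -100105*(-707*70 + 295487) = -100105*(-49490 + 295487) = -100105*245997 = -24625529685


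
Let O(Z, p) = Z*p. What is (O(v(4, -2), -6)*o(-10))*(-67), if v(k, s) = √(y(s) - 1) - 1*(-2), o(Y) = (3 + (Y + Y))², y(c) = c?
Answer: 232356 + 116178*I*√3 ≈ 2.3236e+5 + 2.0123e+5*I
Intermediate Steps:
o(Y) = (3 + 2*Y)²
v(k, s) = 2 + √(-1 + s) (v(k, s) = √(s - 1) - 1*(-2) = √(-1 + s) + 2 = 2 + √(-1 + s))
(O(v(4, -2), -6)*o(-10))*(-67) = (((2 + √(-1 - 2))*(-6))*(3 + 2*(-10))²)*(-67) = (((2 + √(-3))*(-6))*(3 - 20)²)*(-67) = (((2 + I*√3)*(-6))*(-17)²)*(-67) = ((-12 - 6*I*√3)*289)*(-67) = (-3468 - 1734*I*√3)*(-67) = 232356 + 116178*I*√3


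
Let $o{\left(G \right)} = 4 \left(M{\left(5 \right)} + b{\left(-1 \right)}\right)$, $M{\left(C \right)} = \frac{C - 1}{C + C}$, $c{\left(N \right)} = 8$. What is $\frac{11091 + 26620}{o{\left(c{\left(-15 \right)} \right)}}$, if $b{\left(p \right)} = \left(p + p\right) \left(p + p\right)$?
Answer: $\frac{188555}{88} \approx 2142.7$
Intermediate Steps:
$b{\left(p \right)} = 4 p^{2}$ ($b{\left(p \right)} = 2 p 2 p = 4 p^{2}$)
$M{\left(C \right)} = \frac{-1 + C}{2 C}$
$o{\left(G \right)} = \frac{88}{5}$ ($o{\left(G \right)} = 4 \left(\frac{-1 + 5}{2 \cdot 5} + 4 \left(-1\right)^{2}\right) = 4 \left(\frac{1}{2} \cdot \frac{1}{5} \cdot 4 + 4 \cdot 1\right) = 4 \left(\frac{2}{5} + 4\right) = 4 \cdot \frac{22}{5} = \frac{88}{5}$)
$\frac{11091 + 26620}{o{\left(c{\left(-15 \right)} \right)}} = \frac{11091 + 26620}{\frac{88}{5}} = 37711 \cdot \frac{5}{88} = \frac{188555}{88}$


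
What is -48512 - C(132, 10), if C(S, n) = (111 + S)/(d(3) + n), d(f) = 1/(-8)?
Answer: -3834392/79 ≈ -48537.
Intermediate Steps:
d(f) = -⅛
C(S, n) = (111 + S)/(-⅛ + n)
-48512 - C(132, 10) = -48512 - 8*(111 + 132)/(-1 + 8*10) = -48512 - 8*243/(-1 + 80) = -48512 - 8*243/79 = -48512 - 1*1944/79 = -48512 - 1944/79 = -3834392/79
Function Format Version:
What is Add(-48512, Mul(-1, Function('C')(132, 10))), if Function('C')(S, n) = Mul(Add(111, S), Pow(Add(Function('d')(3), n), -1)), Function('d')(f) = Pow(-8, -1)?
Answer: Rational(-3834392, 79) ≈ -48537.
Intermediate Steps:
Function('d')(f) = Rational(-1, 8)
Function('C')(S, n) = Mul(Pow(Add(Rational(-1, 8), n), -1), Add(111, S)) (Function('C')(S, n) = Mul(Add(111, S), Pow(Add(Rational(-1, 8), n), -1)) = Mul(Pow(Add(Rational(-1, 8), n), -1), Add(111, S)))
Add(-48512, Mul(-1, Function('C')(132, 10))) = Add(-48512, Mul(-1, Mul(8, Pow(Add(-1, Mul(8, 10)), -1), Add(111, 132)))) = Add(-48512, Mul(-1, Mul(8, Pow(Add(-1, 80), -1), 243))) = Add(-48512, Mul(-1, Mul(8, Pow(79, -1), 243))) = Add(-48512, Mul(-1, Mul(8, Rational(1, 79), 243))) = Add(-48512, Mul(-1, Rational(1944, 79))) = Add(-48512, Rational(-1944, 79)) = Rational(-3834392, 79)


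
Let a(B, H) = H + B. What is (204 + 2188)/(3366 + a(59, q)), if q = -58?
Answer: 184/259 ≈ 0.71042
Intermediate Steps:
a(B, H) = B + H
(204 + 2188)/(3366 + a(59, q)) = (204 + 2188)/(3366 + (59 - 58)) = 2392/(3366 + 1) = 2392/3367 = 2392*(1/3367) = 184/259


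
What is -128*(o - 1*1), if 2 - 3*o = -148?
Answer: -6272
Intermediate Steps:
o = 50 (o = 2/3 - 1/3*(-148) = 2/3 + 148/3 = 50)
-128*(o - 1*1) = -128*(50 - 1*1) = -128*(50 - 1) = -128*49 = -6272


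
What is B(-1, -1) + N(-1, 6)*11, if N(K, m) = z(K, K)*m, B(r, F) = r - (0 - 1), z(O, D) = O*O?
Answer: 66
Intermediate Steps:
z(O, D) = O²
B(r, F) = 1 + r (B(r, F) = r - 1*(-1) = r + 1 = 1 + r)
N(K, m) = m*K² (N(K, m) = K²*m = m*K²)
B(-1, -1) + N(-1, 6)*11 = (1 - 1) + (6*(-1)²)*11 = 0 + (6*1)*11 = 0 + 6*11 = 0 + 66 = 66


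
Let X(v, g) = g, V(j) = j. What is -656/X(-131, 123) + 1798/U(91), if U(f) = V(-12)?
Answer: -931/6 ≈ -155.17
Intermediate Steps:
U(f) = -12
-656/X(-131, 123) + 1798/U(91) = -656/123 + 1798/(-12) = -656*1/123 + 1798*(-1/12) = -16/3 - 899/6 = -931/6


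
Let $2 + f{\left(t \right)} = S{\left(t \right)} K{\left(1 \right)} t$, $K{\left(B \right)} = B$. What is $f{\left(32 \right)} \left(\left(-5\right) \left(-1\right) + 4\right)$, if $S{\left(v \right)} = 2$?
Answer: $558$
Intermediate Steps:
$f{\left(t \right)} = -2 + 2 t$ ($f{\left(t \right)} = -2 + 2 \cdot 1 t = -2 + 2 t$)
$f{\left(32 \right)} \left(\left(-5\right) \left(-1\right) + 4\right) = \left(-2 + 2 \cdot 32\right) \left(\left(-5\right) \left(-1\right) + 4\right) = \left(-2 + 64\right) \left(5 + 4\right) = 62 \cdot 9 = 558$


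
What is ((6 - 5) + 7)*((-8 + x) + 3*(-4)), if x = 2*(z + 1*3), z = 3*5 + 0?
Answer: 128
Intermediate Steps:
z = 15 (z = 15 + 0 = 15)
x = 36 (x = 2*(15 + 1*3) = 2*(15 + 3) = 2*18 = 36)
((6 - 5) + 7)*((-8 + x) + 3*(-4)) = ((6 - 5) + 7)*((-8 + 36) + 3*(-4)) = (1 + 7)*(28 - 12) = 8*16 = 128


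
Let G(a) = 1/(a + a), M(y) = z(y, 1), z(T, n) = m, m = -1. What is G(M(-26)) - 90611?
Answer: -181223/2 ≈ -90612.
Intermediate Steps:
z(T, n) = -1
M(y) = -1
G(a) = 1/(2*a)
G(M(-26)) - 90611 = (½)/(-1) - 90611 = (½)*(-1) - 90611 = -½ - 90611 = -181223/2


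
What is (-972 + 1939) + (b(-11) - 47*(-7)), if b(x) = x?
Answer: 1285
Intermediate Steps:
(-972 + 1939) + (b(-11) - 47*(-7)) = (-972 + 1939) + (-11 - 47*(-7)) = 967 + (-11 - 1*(-329)) = 967 + (-11 + 329) = 967 + 318 = 1285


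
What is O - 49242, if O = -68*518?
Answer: -84466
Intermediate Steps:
O = -35224
O - 49242 = -35224 - 49242 = -84466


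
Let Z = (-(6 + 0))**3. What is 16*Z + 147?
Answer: -3309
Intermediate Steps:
Z = -216 (Z = (-1*6)**3 = (-6)**3 = -216)
16*Z + 147 = 16*(-216) + 147 = -3456 + 147 = -3309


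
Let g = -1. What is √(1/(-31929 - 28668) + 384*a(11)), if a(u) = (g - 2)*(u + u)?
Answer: I*√10340341894477/20199 ≈ 159.2*I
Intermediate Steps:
a(u) = -6*u (a(u) = (-1 - 2)*(u + u) = -6*u)
√(1/(-31929 - 28668) + 384*a(11)) = √(1/(-31929 - 28668) + 384*(-6*11)) = √(1/(-60597) + 384*(-66)) = √(-1/60597 - 25344) = √(-1535770369/60597) = I*√10340341894477/20199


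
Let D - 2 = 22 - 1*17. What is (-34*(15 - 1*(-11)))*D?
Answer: -6188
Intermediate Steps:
D = 7 (D = 2 + (22 - 1*17) = 2 + (22 - 17) = 2 + 5 = 7)
(-34*(15 - 1*(-11)))*D = -34*(15 - 1*(-11))*7 = -34*(15 + 11)*7 = -34*26*7 = -884*7 = -6188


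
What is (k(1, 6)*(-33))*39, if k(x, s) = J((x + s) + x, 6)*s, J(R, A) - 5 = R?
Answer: -100386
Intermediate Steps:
J(R, A) = 5 + R
k(x, s) = s*(5 + s + 2*x) (k(x, s) = (5 + ((x + s) + x))*s = (5 + ((s + x) + x))*s = (5 + (s + 2*x))*s = (5 + s + 2*x)*s = s*(5 + s + 2*x))
(k(1, 6)*(-33))*39 = ((6*(5 + 6 + 2*1))*(-33))*39 = ((6*(5 + 6 + 2))*(-33))*39 = ((6*13)*(-33))*39 = (78*(-33))*39 = -2574*39 = -100386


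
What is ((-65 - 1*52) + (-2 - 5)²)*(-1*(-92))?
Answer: -6256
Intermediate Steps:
((-65 - 1*52) + (-2 - 5)²)*(-1*(-92)) = ((-65 - 52) + (-7)²)*92 = (-117 + 49)*92 = -68*92 = -6256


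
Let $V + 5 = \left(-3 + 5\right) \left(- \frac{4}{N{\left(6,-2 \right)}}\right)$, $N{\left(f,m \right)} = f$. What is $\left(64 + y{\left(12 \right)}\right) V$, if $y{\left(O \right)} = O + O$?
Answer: $- \frac{1672}{3} \approx -557.33$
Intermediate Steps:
$y{\left(O \right)} = 2 O$
$V = - \frac{19}{3}$ ($V = -5 + \left(-3 + 5\right) \left(- \frac{4}{6}\right) = -5 + 2 \left(\left(-4\right) \frac{1}{6}\right) = -5 + 2 \left(- \frac{2}{3}\right) = -5 - \frac{4}{3} = - \frac{19}{3} \approx -6.3333$)
$\left(64 + y{\left(12 \right)}\right) V = \left(64 + 2 \cdot 12\right) \left(- \frac{19}{3}\right) = \left(64 + 24\right) \left(- \frac{19}{3}\right) = 88 \left(- \frac{19}{3}\right) = - \frac{1672}{3}$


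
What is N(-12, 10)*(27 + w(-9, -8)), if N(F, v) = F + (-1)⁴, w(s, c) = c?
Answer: -209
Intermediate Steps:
N(F, v) = 1 + F (N(F, v) = F + 1 = 1 + F)
N(-12, 10)*(27 + w(-9, -8)) = (1 - 12)*(27 - 8) = -11*19 = -209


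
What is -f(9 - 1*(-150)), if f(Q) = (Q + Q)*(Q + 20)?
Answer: -56922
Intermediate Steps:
f(Q) = 2*Q*(20 + Q) (f(Q) = (2*Q)*(20 + Q) = 2*Q*(20 + Q))
-f(9 - 1*(-150)) = -2*(9 - 1*(-150))*(20 + (9 - 1*(-150))) = -2*(9 + 150)*(20 + (9 + 150)) = -2*159*(20 + 159) = -2*159*179 = -1*56922 = -56922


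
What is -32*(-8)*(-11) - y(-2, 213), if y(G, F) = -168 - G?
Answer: -2650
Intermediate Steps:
-32*(-8)*(-11) - y(-2, 213) = -32*(-8)*(-11) - (-168 - 1*(-2)) = 256*(-11) - (-168 + 2) = -2816 - 1*(-166) = -2816 + 166 = -2650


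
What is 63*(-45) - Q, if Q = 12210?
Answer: -15045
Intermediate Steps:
63*(-45) - Q = 63*(-45) - 1*12210 = -2835 - 12210 = -15045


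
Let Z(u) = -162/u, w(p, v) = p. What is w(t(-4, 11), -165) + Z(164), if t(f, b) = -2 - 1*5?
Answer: -655/82 ≈ -7.9878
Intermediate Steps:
t(f, b) = -7 (t(f, b) = -2 - 5 = -7)
w(t(-4, 11), -165) + Z(164) = -7 - 162/164 = -7 - 162*1/164 = -7 - 81/82 = -655/82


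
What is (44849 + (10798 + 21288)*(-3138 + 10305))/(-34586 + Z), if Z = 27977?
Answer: -230005211/6609 ≈ -34802.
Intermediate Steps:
(44849 + (10798 + 21288)*(-3138 + 10305))/(-34586 + Z) = (44849 + (10798 + 21288)*(-3138 + 10305))/(-34586 + 27977) = (44849 + 32086*7167)/(-6609) = (44849 + 229960362)*(-1/6609) = 230005211*(-1/6609) = -230005211/6609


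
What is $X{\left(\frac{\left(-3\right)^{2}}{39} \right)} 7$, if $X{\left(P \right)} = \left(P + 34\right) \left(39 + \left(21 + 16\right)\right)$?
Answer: $\frac{236740}{13} \approx 18211.0$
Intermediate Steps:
$X{\left(P \right)} = 2584 + 76 P$ ($X{\left(P \right)} = \left(34 + P\right) \left(39 + 37\right) = \left(34 + P\right) 76 = 2584 + 76 P$)
$X{\left(\frac{\left(-3\right)^{2}}{39} \right)} 7 = \left(2584 + 76 \frac{\left(-3\right)^{2}}{39}\right) 7 = \left(2584 + 76 \cdot 9 \cdot \frac{1}{39}\right) 7 = \left(2584 + 76 \cdot \frac{3}{13}\right) 7 = \left(2584 + \frac{228}{13}\right) 7 = \frac{33820}{13} \cdot 7 = \frac{236740}{13}$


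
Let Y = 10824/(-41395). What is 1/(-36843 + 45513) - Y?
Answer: 220907/844458 ≈ 0.26160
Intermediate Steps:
Y = -10824/41395 (Y = 10824*(-1/41395) = -10824/41395 ≈ -0.26148)
1/(-36843 + 45513) - Y = 1/(-36843 + 45513) - 1*(-10824/41395) = 1/8670 + 10824/41395 = 220907/844458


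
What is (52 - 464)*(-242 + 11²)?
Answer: 49852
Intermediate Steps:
(52 - 464)*(-242 + 11²) = -412*(-242 + 121) = -412*(-121) = 49852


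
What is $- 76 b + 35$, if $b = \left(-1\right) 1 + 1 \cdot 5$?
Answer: $-269$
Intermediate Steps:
$b = 4$ ($b = -1 + 5 = 4$)
$- 76 b + 35 = \left(-76\right) 4 + 35 = -304 + 35 = -269$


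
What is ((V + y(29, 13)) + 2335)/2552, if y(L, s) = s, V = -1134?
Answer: 607/1276 ≈ 0.47571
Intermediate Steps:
((V + y(29, 13)) + 2335)/2552 = ((-1134 + 13) + 2335)/2552 = (-1121 + 2335)*(1/2552) = 1214*(1/2552) = 607/1276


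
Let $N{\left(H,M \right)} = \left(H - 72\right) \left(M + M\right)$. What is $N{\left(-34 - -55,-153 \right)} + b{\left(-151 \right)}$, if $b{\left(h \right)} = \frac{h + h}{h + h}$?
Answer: $15607$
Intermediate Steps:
$N{\left(H,M \right)} = 2 M \left(-72 + H\right)$ ($N{\left(H,M \right)} = \left(-72 + H\right) 2 M = 2 M \left(-72 + H\right)$)
$b{\left(h \right)} = 1$ ($b{\left(h \right)} = \frac{2 h}{2 h} = 2 h \frac{1}{2 h} = 1$)
$N{\left(-34 - -55,-153 \right)} + b{\left(-151 \right)} = 2 \left(-153\right) \left(-72 - -21\right) + 1 = 2 \left(-153\right) \left(-72 + \left(-34 + 55\right)\right) + 1 = 2 \left(-153\right) \left(-72 + 21\right) + 1 = 2 \left(-153\right) \left(-51\right) + 1 = 15606 + 1 = 15607$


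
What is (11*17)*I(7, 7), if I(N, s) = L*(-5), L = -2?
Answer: 1870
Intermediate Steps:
I(N, s) = 10 (I(N, s) = -2*(-5) = 10)
(11*17)*I(7, 7) = (11*17)*10 = 187*10 = 1870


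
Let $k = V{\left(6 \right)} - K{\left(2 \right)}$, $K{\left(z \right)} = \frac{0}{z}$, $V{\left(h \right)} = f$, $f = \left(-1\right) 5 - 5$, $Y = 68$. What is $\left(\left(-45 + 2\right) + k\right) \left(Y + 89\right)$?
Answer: $-8321$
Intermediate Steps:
$f = -10$ ($f = -5 - 5 = -10$)
$V{\left(h \right)} = -10$
$K{\left(z \right)} = 0$
$k = -10$ ($k = -10 - 0 = -10 + 0 = -10$)
$\left(\left(-45 + 2\right) + k\right) \left(Y + 89\right) = \left(\left(-45 + 2\right) - 10\right) \left(68 + 89\right) = \left(-43 - 10\right) 157 = \left(-53\right) 157 = -8321$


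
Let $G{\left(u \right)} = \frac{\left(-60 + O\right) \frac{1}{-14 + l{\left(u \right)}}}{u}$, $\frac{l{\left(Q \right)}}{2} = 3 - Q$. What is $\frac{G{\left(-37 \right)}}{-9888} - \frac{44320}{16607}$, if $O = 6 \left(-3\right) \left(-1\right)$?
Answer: $- \frac{178362233369}{66833476512} \approx -2.6688$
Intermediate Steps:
$l{\left(Q \right)} = 6 - 2 Q$ ($l{\left(Q \right)} = 2 \left(3 - Q\right) = 6 - 2 Q$)
$O = 18$ ($O = \left(-18\right) \left(-1\right) = 18$)
$G{\left(u \right)} = - \frac{42}{u \left(-8 - 2 u\right)}$ ($G{\left(u \right)} = \frac{\left(-60 + 18\right) \frac{1}{-14 - \left(-6 + 2 u\right)}}{u} = \frac{\left(-42\right) \frac{1}{-8 - 2 u}}{u} = - \frac{42}{u \left(-8 - 2 u\right)}$)
$\frac{G{\left(-37 \right)}}{-9888} - \frac{44320}{16607} = \frac{21 \frac{1}{-37} \frac{1}{4 - 37}}{-9888} - \frac{44320}{16607} = 21 \left(- \frac{1}{37}\right) \frac{1}{-33} \left(- \frac{1}{9888}\right) - \frac{44320}{16607} = 21 \left(- \frac{1}{37}\right) \left(- \frac{1}{33}\right) \left(- \frac{1}{9888}\right) - \frac{44320}{16607} = \frac{7}{407} \left(- \frac{1}{9888}\right) - \frac{44320}{16607} = - \frac{7}{4024416} - \frac{44320}{16607} = - \frac{178362233369}{66833476512}$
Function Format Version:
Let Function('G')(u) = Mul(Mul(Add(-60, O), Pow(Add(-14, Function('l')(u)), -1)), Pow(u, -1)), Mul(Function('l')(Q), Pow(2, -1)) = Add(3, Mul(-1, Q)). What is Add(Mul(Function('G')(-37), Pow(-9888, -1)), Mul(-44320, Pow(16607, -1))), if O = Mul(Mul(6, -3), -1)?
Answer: Rational(-178362233369, 66833476512) ≈ -2.6688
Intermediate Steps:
Function('l')(Q) = Add(6, Mul(-2, Q)) (Function('l')(Q) = Mul(2, Add(3, Mul(-1, Q))) = Add(6, Mul(-2, Q)))
O = 18 (O = Mul(-18, -1) = 18)
Function('G')(u) = Mul(-42, Pow(u, -1), Pow(Add(-8, Mul(-2, u)), -1)) (Function('G')(u) = Mul(Mul(Add(-60, 18), Pow(Add(-14, Add(6, Mul(-2, u))), -1)), Pow(u, -1)) = Mul(Mul(-42, Pow(Add(-8, Mul(-2, u)), -1)), Pow(u, -1)) = Mul(-42, Pow(u, -1), Pow(Add(-8, Mul(-2, u)), -1)))
Add(Mul(Function('G')(-37), Pow(-9888, -1)), Mul(-44320, Pow(16607, -1))) = Add(Mul(Mul(21, Pow(-37, -1), Pow(Add(4, -37), -1)), Pow(-9888, -1)), Mul(-44320, Pow(16607, -1))) = Add(Mul(Mul(21, Rational(-1, 37), Pow(-33, -1)), Rational(-1, 9888)), Mul(-44320, Rational(1, 16607))) = Add(Mul(Mul(21, Rational(-1, 37), Rational(-1, 33)), Rational(-1, 9888)), Rational(-44320, 16607)) = Add(Mul(Rational(7, 407), Rational(-1, 9888)), Rational(-44320, 16607)) = Add(Rational(-7, 4024416), Rational(-44320, 16607)) = Rational(-178362233369, 66833476512)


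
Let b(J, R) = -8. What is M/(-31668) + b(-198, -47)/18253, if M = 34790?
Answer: -45376801/41288286 ≈ -1.0990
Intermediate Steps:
M/(-31668) + b(-198, -47)/18253 = 34790/(-31668) - 8/18253 = 34790*(-1/31668) - 8*1/18253 = -2485/2262 - 8/18253 = -45376801/41288286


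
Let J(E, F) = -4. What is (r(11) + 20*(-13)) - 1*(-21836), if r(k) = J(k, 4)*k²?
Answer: 21092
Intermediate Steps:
r(k) = -4*k²
(r(11) + 20*(-13)) - 1*(-21836) = (-4*11² + 20*(-13)) - 1*(-21836) = (-4*121 - 260) + 21836 = (-484 - 260) + 21836 = -744 + 21836 = 21092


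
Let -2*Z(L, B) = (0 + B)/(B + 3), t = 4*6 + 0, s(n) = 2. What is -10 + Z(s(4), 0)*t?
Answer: -10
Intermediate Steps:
t = 24 (t = 24 + 0 = 24)
Z(L, B) = -B/(2*(3 + B)) (Z(L, B) = -(0 + B)/(2*(B + 3)) = -B/(2*(3 + B)))
-10 + Z(s(4), 0)*t = -10 - 1*0/(6 + 2*0)*24 = -10 - 1*0/(6 + 0)*24 = -10 - 1*0/6*24 = -10 - 1*0*⅙*24 = -10 + 0*24 = -10 + 0 = -10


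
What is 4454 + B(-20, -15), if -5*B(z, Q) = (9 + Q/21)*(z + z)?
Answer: 31642/7 ≈ 4520.3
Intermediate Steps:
B(z, Q) = -2*z*(9 + Q/21)/5 (B(z, Q) = -(9 + Q/21)*(z + z)/5 = -(9 + Q*(1/21))*2*z/5 = -(9 + Q/21)*2*z/5 = -2*z*(9 + Q/21)/5)
4454 + B(-20, -15) = 4454 - 2/105*(-20)*(189 - 15) = 4454 - 2/105*(-20)*174 = 4454 + 464/7 = 31642/7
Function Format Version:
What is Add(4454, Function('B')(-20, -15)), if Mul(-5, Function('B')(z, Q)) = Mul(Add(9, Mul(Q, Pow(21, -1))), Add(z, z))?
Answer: Rational(31642, 7) ≈ 4520.3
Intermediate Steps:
Function('B')(z, Q) = Mul(Rational(-2, 5), z, Add(9, Mul(Rational(1, 21), Q))) (Function('B')(z, Q) = Mul(Rational(-1, 5), Mul(Add(9, Mul(Q, Pow(21, -1))), Add(z, z))) = Mul(Rational(-1, 5), Mul(Add(9, Mul(Q, Rational(1, 21))), Mul(2, z))) = Mul(Rational(-1, 5), Mul(Add(9, Mul(Rational(1, 21), Q)), Mul(2, z))) = Mul(Rational(-1, 5), Mul(2, z, Add(9, Mul(Rational(1, 21), Q)))) = Mul(Rational(-2, 5), z, Add(9, Mul(Rational(1, 21), Q))))
Add(4454, Function('B')(-20, -15)) = Add(4454, Mul(Rational(-2, 105), -20, Add(189, -15))) = Add(4454, Mul(Rational(-2, 105), -20, 174)) = Add(4454, Rational(464, 7)) = Rational(31642, 7)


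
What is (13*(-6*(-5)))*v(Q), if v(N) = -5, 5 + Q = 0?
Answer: -1950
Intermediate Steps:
Q = -5 (Q = -5 + 0 = -5)
(13*(-6*(-5)))*v(Q) = (13*(-6*(-5)))*(-5) = (13*30)*(-5) = 390*(-5) = -1950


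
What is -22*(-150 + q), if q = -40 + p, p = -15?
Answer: 4510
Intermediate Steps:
q = -55 (q = -40 - 15 = -55)
-22*(-150 + q) = -22*(-150 - 55) = -22*(-205) = 4510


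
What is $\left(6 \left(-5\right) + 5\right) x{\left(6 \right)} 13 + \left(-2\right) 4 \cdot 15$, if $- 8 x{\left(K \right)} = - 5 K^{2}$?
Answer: $- \frac{14865}{2} \approx -7432.5$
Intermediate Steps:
$x{\left(K \right)} = \frac{5 K^{2}}{8}$ ($x{\left(K \right)} = - \frac{\left(-5\right) K^{2}}{8} = \frac{5 K^{2}}{8}$)
$\left(6 \left(-5\right) + 5\right) x{\left(6 \right)} 13 + \left(-2\right) 4 \cdot 15 = \left(6 \left(-5\right) + 5\right) \frac{5 \cdot 6^{2}}{8} \cdot 13 + \left(-2\right) 4 \cdot 15 = \left(-30 + 5\right) \frac{5}{8} \cdot 36 \cdot 13 - 120 = \left(-25\right) \frac{45}{2} \cdot 13 - 120 = \left(- \frac{1125}{2}\right) 13 - 120 = - \frac{14625}{2} - 120 = - \frac{14865}{2}$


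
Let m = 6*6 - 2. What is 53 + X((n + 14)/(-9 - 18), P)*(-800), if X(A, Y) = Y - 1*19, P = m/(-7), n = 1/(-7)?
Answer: 133971/7 ≈ 19139.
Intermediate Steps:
m = 34 (m = 36 - 2 = 34)
n = -⅐ ≈ -0.14286
P = -34/7 (P = 34/(-7) = 34*(-⅐) = -34/7 ≈ -4.8571)
X(A, Y) = -19 + Y (X(A, Y) = Y - 19 = -19 + Y)
53 + X((n + 14)/(-9 - 18), P)*(-800) = 53 + (-19 - 34/7)*(-800) = 53 - 167/7*(-800) = 53 + 133600/7 = 133971/7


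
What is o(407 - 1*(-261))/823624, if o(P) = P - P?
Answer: 0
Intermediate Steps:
o(P) = 0
o(407 - 1*(-261))/823624 = 0/823624 = 0*(1/823624) = 0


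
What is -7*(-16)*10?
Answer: 1120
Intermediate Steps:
-7*(-16)*10 = 112*10 = 1120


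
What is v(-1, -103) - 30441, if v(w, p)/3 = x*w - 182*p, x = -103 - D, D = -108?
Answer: 25782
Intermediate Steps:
x = 5 (x = -103 - 1*(-108) = -103 + 108 = 5)
v(w, p) = -546*p + 15*w (v(w, p) = 3*(5*w - 182*p) = 3*(-182*p + 5*w) = -546*p + 15*w)
v(-1, -103) - 30441 = (-546*(-103) + 15*(-1)) - 30441 = (56238 - 15) - 30441 = 56223 - 30441 = 25782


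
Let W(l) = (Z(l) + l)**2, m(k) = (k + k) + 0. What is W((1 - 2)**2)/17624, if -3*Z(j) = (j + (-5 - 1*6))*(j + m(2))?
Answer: 2809/158616 ≈ 0.017709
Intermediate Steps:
m(k) = 2*k (m(k) = 2*k + 0 = 2*k)
Z(j) = -(-11 + j)*(4 + j)/3 (Z(j) = -(j + (-5 - 1*6))*(j + 2*2)/3 = -(j + (-5 - 6))*(j + 4)/3 = -(j - 11)*(4 + j)/3 = -(-11 + j)*(4 + j)/3)
W(l) = (44/3 - l**2/3 + 10*l/3)**2 (W(l) = ((44/3 - l**2/3 + 7*l/3) + l)**2 = (44/3 - l**2/3 + 10*l/3)**2)
W((1 - 2)**2)/17624 = ((44 - ((1 - 2)**2)**2 + 10*(1 - 2)**2)**2/9)/17624 = ((44 - ((-1)**2)**2 + 10*(-1)**2)**2/9)*(1/17624) = ((44 - 1*1**2 + 10*1)**2/9)*(1/17624) = ((44 - 1*1 + 10)**2/9)*(1/17624) = ((44 - 1 + 10)**2/9)*(1/17624) = ((1/9)*53**2)*(1/17624) = ((1/9)*2809)*(1/17624) = (2809/9)*(1/17624) = 2809/158616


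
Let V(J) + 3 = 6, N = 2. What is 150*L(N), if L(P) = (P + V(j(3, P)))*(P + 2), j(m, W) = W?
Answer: 3000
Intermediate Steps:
V(J) = 3 (V(J) = -3 + 6 = 3)
L(P) = (2 + P)*(3 + P) (L(P) = (P + 3)*(P + 2) = (3 + P)*(2 + P) = (2 + P)*(3 + P))
150*L(N) = 150*(6 + 2² + 5*2) = 150*(6 + 4 + 10) = 150*20 = 3000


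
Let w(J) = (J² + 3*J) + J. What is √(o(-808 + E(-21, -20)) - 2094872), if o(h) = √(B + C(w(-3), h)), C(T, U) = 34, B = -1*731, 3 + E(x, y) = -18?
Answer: √(-2094872 + I*√697) ≈ 0.009 + 1447.4*I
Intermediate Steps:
E(x, y) = -21 (E(x, y) = -3 - 18 = -21)
B = -731
w(J) = J² + 4*J
o(h) = I*√697 (o(h) = √(-731 + 34) = √(-697) = I*√697)
√(o(-808 + E(-21, -20)) - 2094872) = √(I*√697 - 2094872) = √(-2094872 + I*√697)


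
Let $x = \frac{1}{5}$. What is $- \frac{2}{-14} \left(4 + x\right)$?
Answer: $\frac{3}{5} \approx 0.6$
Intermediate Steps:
$x = \frac{1}{5} \approx 0.2$
$- \frac{2}{-14} \left(4 + x\right) = - \frac{2}{-14} \left(4 + \frac{1}{5}\right) = \left(-2\right) \left(- \frac{1}{14}\right) \frac{21}{5} = \frac{1}{7} \cdot \frac{21}{5} = \frac{3}{5}$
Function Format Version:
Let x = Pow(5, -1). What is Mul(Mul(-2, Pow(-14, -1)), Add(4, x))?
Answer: Rational(3, 5) ≈ 0.60000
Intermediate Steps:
x = Rational(1, 5) ≈ 0.20000
Mul(Mul(-2, Pow(-14, -1)), Add(4, x)) = Mul(Mul(-2, Pow(-14, -1)), Add(4, Rational(1, 5))) = Mul(Mul(-2, Rational(-1, 14)), Rational(21, 5)) = Mul(Rational(1, 7), Rational(21, 5)) = Rational(3, 5)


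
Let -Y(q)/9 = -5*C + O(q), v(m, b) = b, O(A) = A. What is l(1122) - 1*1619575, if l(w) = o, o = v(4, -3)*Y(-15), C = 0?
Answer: -1619980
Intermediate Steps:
Y(q) = -9*q (Y(q) = -9*(-5*0 + q) = -9*(0 + q) = -9*q)
o = -405 (o = -(-27)*(-15) = -3*135 = -405)
l(w) = -405
l(1122) - 1*1619575 = -405 - 1*1619575 = -405 - 1619575 = -1619980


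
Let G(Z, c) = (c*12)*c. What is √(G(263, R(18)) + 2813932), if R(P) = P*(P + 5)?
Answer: 2*√1217671 ≈ 2207.0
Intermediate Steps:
R(P) = P*(5 + P)
G(Z, c) = 12*c² (G(Z, c) = (12*c)*c = 12*c²)
√(G(263, R(18)) + 2813932) = √(12*(18*(5 + 18))² + 2813932) = √(12*(18*23)² + 2813932) = √(12*414² + 2813932) = √(12*171396 + 2813932) = √(2056752 + 2813932) = √4870684 = 2*√1217671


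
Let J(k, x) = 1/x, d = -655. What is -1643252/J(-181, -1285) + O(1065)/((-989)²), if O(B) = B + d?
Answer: 2065379586997630/978121 ≈ 2.1116e+9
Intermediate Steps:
O(B) = -655 + B (O(B) = B - 655 = -655 + B)
-1643252/J(-181, -1285) + O(1065)/((-989)²) = -1643252/(1/(-1285)) + (-655 + 1065)/((-989)²) = -1643252/(-1/1285) + 410/978121 = -1643252*(-1285) + 410*(1/978121) = 2111578820 + 410/978121 = 2065379586997630/978121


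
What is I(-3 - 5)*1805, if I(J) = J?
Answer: -14440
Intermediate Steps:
I(-3 - 5)*1805 = (-3 - 5)*1805 = -8*1805 = -14440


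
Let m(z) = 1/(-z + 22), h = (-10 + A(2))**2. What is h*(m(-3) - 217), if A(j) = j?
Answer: -347136/25 ≈ -13885.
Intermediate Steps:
h = 64 (h = (-10 + 2)**2 = (-8)**2 = 64)
m(z) = 1/(22 - z)
h*(m(-3) - 217) = 64*(-1/(-22 - 3) - 217) = 64*(-1/(-25) - 217) = 64*(-1*(-1/25) - 217) = 64*(1/25 - 217) = 64*(-5424/25) = -347136/25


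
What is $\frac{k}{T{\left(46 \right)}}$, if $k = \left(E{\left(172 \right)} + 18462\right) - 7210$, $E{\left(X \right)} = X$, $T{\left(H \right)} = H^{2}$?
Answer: $\frac{2856}{529} \approx 5.3989$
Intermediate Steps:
$k = 11424$ ($k = \left(172 + 18462\right) - 7210 = 18634 - 7210 = 11424$)
$\frac{k}{T{\left(46 \right)}} = \frac{11424}{46^{2}} = \frac{11424}{2116} = 11424 \cdot \frac{1}{2116} = \frac{2856}{529}$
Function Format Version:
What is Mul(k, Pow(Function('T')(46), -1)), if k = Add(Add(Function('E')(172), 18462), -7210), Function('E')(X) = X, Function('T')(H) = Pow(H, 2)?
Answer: Rational(2856, 529) ≈ 5.3989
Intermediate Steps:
k = 11424 (k = Add(Add(172, 18462), -7210) = Add(18634, -7210) = 11424)
Mul(k, Pow(Function('T')(46), -1)) = Mul(11424, Pow(Pow(46, 2), -1)) = Mul(11424, Pow(2116, -1)) = Mul(11424, Rational(1, 2116)) = Rational(2856, 529)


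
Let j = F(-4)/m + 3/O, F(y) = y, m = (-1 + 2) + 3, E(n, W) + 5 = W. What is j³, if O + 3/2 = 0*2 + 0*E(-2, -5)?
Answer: -27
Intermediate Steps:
E(n, W) = -5 + W
m = 4 (m = 1 + 3 = 4)
O = -3/2 (O = -3/2 + (0*2 + 0*(-5 - 5)) = -3/2 + (0 + 0*(-10)) = -3/2 + (0 + 0) = -3/2 + 0 = -3/2 ≈ -1.5000)
j = -3 (j = -4/4 + 3/(-3/2) = -4*¼ + 3*(-⅔) = -1 - 2 = -3)
j³ = (-3)³ = -27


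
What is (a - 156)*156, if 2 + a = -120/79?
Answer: -1965912/79 ≈ -24885.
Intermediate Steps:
a = -278/79 (a = -2 - 120/79 = -278/79 ≈ -3.5190)
(a - 156)*156 = (-278/79 - 156)*156 = -12602/79*156 = -1965912/79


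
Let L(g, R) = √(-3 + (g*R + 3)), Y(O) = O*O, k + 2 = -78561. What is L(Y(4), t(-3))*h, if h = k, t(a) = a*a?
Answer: -942756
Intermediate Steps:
k = -78563 (k = -2 - 78561 = -78563)
t(a) = a²
Y(O) = O²
L(g, R) = √(R*g) (L(g, R) = √(-3 + (R*g + 3)) = √(-3 + (3 + R*g)) = √(R*g))
h = -78563
L(Y(4), t(-3))*h = √((-3)²*4²)*(-78563) = √(9*16)*(-78563) = √144*(-78563) = 12*(-78563) = -942756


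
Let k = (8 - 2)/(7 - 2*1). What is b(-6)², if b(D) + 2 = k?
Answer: 16/25 ≈ 0.64000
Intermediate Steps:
k = 6/5 (k = 6/(7 - 2) = 6/5 ≈ 1.2000)
b(D) = -⅘ (b(D) = -2 + 6/5 = -⅘)
b(-6)² = (-⅘)² = 16/25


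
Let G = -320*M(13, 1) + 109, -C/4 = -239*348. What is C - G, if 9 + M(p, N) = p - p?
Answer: 329699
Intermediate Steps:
M(p, N) = -9 (M(p, N) = -9 + (p - p) = -9 + 0 = -9)
C = 332688 (C = -(-956)*348 = -4*(-83172) = 332688)
G = 2989 (G = -320*(-9) + 109 = 2880 + 109 = 2989)
C - G = 332688 - 1*2989 = 332688 - 2989 = 329699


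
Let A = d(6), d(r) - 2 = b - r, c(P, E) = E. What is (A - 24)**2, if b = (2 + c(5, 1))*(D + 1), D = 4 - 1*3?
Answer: 484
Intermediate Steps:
D = 1 (D = 4 - 3 = 1)
b = 6 (b = (2 + 1)*(1 + 1) = 3*2 = 6)
d(r) = 8 - r (d(r) = 2 + (6 - r) = 8 - r)
A = 2 (A = 8 - 1*6 = 8 - 6 = 2)
(A - 24)**2 = (2 - 24)**2 = (-22)**2 = 484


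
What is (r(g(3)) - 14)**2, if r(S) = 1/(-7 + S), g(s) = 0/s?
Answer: 9801/49 ≈ 200.02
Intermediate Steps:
g(s) = 0
(r(g(3)) - 14)**2 = (1/(-7 + 0) - 14)**2 = (1/(-7) - 14)**2 = (-1/7 - 14)**2 = (-99/7)**2 = 9801/49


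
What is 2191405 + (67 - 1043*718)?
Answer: 1442598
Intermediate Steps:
2191405 + (67 - 1043*718) = 2191405 + (67 - 748874) = 2191405 - 748807 = 1442598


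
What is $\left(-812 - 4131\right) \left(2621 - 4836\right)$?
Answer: $10948745$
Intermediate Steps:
$\left(-812 - 4131\right) \left(2621 - 4836\right) = \left(-4943\right) \left(-2215\right) = 10948745$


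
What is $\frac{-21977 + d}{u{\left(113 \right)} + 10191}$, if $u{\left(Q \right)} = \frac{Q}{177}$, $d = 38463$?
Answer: $\frac{1459011}{901960} \approx 1.6176$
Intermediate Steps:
$u{\left(Q \right)} = \frac{Q}{177}$ ($u{\left(Q \right)} = Q \frac{1}{177} = \frac{Q}{177}$)
$\frac{-21977 + d}{u{\left(113 \right)} + 10191} = \frac{-21977 + 38463}{\frac{1}{177} \cdot 113 + 10191} = \frac{16486}{\frac{113}{177} + 10191} = \frac{16486}{\frac{1803920}{177}} = 16486 \cdot \frac{177}{1803920} = \frac{1459011}{901960}$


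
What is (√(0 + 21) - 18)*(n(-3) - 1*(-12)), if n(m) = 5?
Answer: -306 + 17*√21 ≈ -228.10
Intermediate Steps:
(√(0 + 21) - 18)*(n(-3) - 1*(-12)) = (√(0 + 21) - 18)*(5 - 1*(-12)) = (√21 - 18)*(5 + 12) = (-18 + √21)*17 = -306 + 17*√21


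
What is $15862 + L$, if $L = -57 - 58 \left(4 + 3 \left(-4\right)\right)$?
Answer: $16269$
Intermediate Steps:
$L = 407$ ($L = -57 - 58 \left(4 - 12\right) = -57 - -464 = -57 + 464 = 407$)
$15862 + L = 15862 + 407 = 16269$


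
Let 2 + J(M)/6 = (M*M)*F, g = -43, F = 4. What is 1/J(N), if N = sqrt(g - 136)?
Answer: -1/4308 ≈ -0.00023213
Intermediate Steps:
N = I*sqrt(179) (N = sqrt(-43 - 136) = sqrt(-179) = I*sqrt(179) ≈ 13.379*I)
J(M) = -12 + 24*M**2 (J(M) = -12 + 6*((M*M)*4) = -12 + 6*(M**2*4) = -12 + 6*(4*M**2) = -12 + 24*M**2)
1/J(N) = 1/(-12 + 24*(I*sqrt(179))**2) = 1/(-12 + 24*(-179)) = 1/(-12 - 4296) = 1/(-4308) = -1/4308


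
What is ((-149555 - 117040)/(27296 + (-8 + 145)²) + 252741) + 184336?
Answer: 1342245694/3071 ≈ 4.3707e+5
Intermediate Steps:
((-149555 - 117040)/(27296 + (-8 + 145)²) + 252741) + 184336 = (-266595/(27296 + 137²) + 252741) + 184336 = (-266595/(27296 + 18769) + 252741) + 184336 = (-266595/46065 + 252741) + 184336 = (-266595*1/46065 + 252741) + 184336 = (-17773/3071 + 252741) + 184336 = 776149838/3071 + 184336 = 1342245694/3071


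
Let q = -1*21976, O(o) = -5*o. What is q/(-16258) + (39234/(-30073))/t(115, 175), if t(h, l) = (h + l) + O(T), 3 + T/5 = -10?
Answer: 67634324358/50115000485 ≈ 1.3496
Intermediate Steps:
T = -65 (T = -15 + 5*(-10) = -15 - 50 = -65)
t(h, l) = 325 + h + l (t(h, l) = (h + l) - 5*(-65) = (h + l) + 325 = 325 + h + l)
q = -21976
q/(-16258) + (39234/(-30073))/t(115, 175) = -21976/(-16258) + (39234/(-30073))/(325 + 115 + 175) = -21976*(-1/16258) + (39234*(-1/30073))/615 = 10988/8129 - 39234/30073*1/615 = 10988/8129 - 13078/6164965 = 67634324358/50115000485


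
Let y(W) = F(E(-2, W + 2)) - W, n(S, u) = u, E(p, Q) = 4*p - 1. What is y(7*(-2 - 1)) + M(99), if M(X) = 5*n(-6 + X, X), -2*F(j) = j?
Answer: 1041/2 ≈ 520.50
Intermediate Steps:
E(p, Q) = -1 + 4*p
F(j) = -j/2
y(W) = 9/2 - W (y(W) = -(-1 + 4*(-2))/2 - W = -(-1 - 8)/2 - W = -½*(-9) - W = 9/2 - W)
M(X) = 5*X
y(7*(-2 - 1)) + M(99) = (9/2 - 7*(-2 - 1)) + 5*99 = (9/2 - 7*(-3)) + 495 = (9/2 - 1*(-21)) + 495 = (9/2 + 21) + 495 = 51/2 + 495 = 1041/2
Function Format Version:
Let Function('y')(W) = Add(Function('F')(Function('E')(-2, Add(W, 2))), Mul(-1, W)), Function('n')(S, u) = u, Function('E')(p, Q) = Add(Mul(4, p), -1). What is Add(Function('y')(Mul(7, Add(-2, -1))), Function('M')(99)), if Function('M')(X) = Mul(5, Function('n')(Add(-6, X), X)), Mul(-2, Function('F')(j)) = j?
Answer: Rational(1041, 2) ≈ 520.50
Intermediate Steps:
Function('E')(p, Q) = Add(-1, Mul(4, p))
Function('F')(j) = Mul(Rational(-1, 2), j)
Function('y')(W) = Add(Rational(9, 2), Mul(-1, W)) (Function('y')(W) = Add(Mul(Rational(-1, 2), Add(-1, Mul(4, -2))), Mul(-1, W)) = Add(Mul(Rational(-1, 2), Add(-1, -8)), Mul(-1, W)) = Add(Mul(Rational(-1, 2), -9), Mul(-1, W)) = Add(Rational(9, 2), Mul(-1, W)))
Function('M')(X) = Mul(5, X)
Add(Function('y')(Mul(7, Add(-2, -1))), Function('M')(99)) = Add(Add(Rational(9, 2), Mul(-1, Mul(7, Add(-2, -1)))), Mul(5, 99)) = Add(Add(Rational(9, 2), Mul(-1, Mul(7, -3))), 495) = Add(Add(Rational(9, 2), Mul(-1, -21)), 495) = Add(Add(Rational(9, 2), 21), 495) = Add(Rational(51, 2), 495) = Rational(1041, 2)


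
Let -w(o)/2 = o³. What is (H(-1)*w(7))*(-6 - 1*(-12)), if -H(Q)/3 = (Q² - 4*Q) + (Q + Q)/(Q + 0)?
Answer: 86436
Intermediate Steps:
w(o) = -2*o³
H(Q) = -6 - 3*Q² + 12*Q (H(Q) = -3*((Q² - 4*Q) + (Q + Q)/(Q + 0)) = -3*((Q² - 4*Q) + (2*Q)/Q) = -3*((Q² - 4*Q) + 2) = -3*(2 + Q² - 4*Q) = -6 - 3*Q² + 12*Q)
(H(-1)*w(7))*(-6 - 1*(-12)) = ((-6 - 3*(-1)² + 12*(-1))*(-2*7³))*(-6 - 1*(-12)) = ((-6 - 3*1 - 12)*(-2*343))*(-6 + 12) = ((-6 - 3 - 12)*(-686))*6 = -21*(-686)*6 = 14406*6 = 86436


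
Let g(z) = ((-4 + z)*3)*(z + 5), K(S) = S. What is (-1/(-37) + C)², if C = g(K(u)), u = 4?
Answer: 1/1369 ≈ 0.00073046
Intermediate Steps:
g(z) = (-12 + 3*z)*(5 + z)
C = 0 (C = -60 + 3*4 + 3*4² = -60 + 12 + 3*16 = -60 + 12 + 48 = 0)
(-1/(-37) + C)² = (-1/(-37) + 0)² = (-1*(-1/37) + 0)² = (1/37 + 0)² = (1/37)² = 1/1369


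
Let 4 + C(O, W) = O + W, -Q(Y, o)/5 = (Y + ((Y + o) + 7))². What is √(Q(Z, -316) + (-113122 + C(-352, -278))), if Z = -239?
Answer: I*√3210601 ≈ 1791.8*I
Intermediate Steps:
Q(Y, o) = -5*(7 + o + 2*Y)² (Q(Y, o) = -5*(Y + ((Y + o) + 7))² = -5*(Y + (7 + Y + o))² = -5*(7 + o + 2*Y)²)
C(O, W) = -4 + O + W (C(O, W) = -4 + (O + W) = -4 + O + W)
√(Q(Z, -316) + (-113122 + C(-352, -278))) = √(-5*(7 - 316 + 2*(-239))² + (-113122 + (-4 - 352 - 278))) = √(-5*(7 - 316 - 478)² + (-113122 - 634)) = √(-5*(-787)² - 113756) = √(-5*619369 - 113756) = √(-3096845 - 113756) = √(-3210601) = I*√3210601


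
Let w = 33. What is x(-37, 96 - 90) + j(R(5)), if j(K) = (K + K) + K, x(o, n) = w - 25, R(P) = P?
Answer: 23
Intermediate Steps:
x(o, n) = 8 (x(o, n) = 33 - 25 = 8)
j(K) = 3*K (j(K) = 2*K + K = 3*K)
x(-37, 96 - 90) + j(R(5)) = 8 + 3*5 = 8 + 15 = 23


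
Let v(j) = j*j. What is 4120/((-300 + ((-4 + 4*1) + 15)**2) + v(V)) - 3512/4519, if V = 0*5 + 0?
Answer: -3776336/67785 ≈ -55.711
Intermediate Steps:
V = 0 (V = 0 + 0 = 0)
v(j) = j**2
4120/((-300 + ((-4 + 4*1) + 15)**2) + v(V)) - 3512/4519 = 4120/((-300 + ((-4 + 4*1) + 15)**2) + 0**2) - 3512/4519 = 4120/((-300 + ((-4 + 4) + 15)**2) + 0) - 3512*1/4519 = 4120/((-300 + (0 + 15)**2) + 0) - 3512/4519 = 4120/((-300 + 15**2) + 0) - 3512/4519 = 4120/((-300 + 225) + 0) - 3512/4519 = 4120/(-75 + 0) - 3512/4519 = 4120/(-75) - 3512/4519 = 4120*(-1/75) - 3512/4519 = -824/15 - 3512/4519 = -3776336/67785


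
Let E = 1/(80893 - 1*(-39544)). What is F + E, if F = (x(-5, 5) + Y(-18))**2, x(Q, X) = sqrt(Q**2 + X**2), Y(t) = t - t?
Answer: 6021851/120437 ≈ 50.000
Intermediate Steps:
Y(t) = 0
E = 1/120437 (E = 1/(80893 + 39544) = 1/120437 ≈ 8.3031e-6)
F = 50 (F = (sqrt((-5)**2 + 5**2) + 0)**2 = (sqrt(25 + 25) + 0)**2 = (sqrt(50) + 0)**2 = (5*sqrt(2) + 0)**2 = (5*sqrt(2))**2 = 50)
F + E = 50 + 1/120437 = 6021851/120437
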